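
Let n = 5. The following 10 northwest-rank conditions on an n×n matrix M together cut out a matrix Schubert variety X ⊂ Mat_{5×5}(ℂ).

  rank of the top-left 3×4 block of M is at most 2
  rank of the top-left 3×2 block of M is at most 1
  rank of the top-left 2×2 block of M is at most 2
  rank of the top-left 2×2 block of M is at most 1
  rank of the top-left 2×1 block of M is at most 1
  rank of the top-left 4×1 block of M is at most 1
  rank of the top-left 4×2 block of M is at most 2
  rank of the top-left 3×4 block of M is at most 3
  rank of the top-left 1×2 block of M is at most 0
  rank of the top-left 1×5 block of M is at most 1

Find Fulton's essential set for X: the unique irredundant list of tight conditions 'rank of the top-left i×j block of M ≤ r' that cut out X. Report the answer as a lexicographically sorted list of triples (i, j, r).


Recovering R(i,j) via the rank-extension bound from the 10 conditions:

  row 1: 0, 0, 1, 1, 1
  row 2: 1, 1, 2, 2, 2
  row 3: 1, 1, 2, 2, 3
  row 4: 1, 2, 3, 3, 4
  row 5: 1, 2, 3, 4, 5

so w = (3, 1, 5, 2, 4).

Fulton essential set (3 of the 4 Rothe cells):

[(1, 2, 0), (3, 2, 1), (3, 4, 2)]


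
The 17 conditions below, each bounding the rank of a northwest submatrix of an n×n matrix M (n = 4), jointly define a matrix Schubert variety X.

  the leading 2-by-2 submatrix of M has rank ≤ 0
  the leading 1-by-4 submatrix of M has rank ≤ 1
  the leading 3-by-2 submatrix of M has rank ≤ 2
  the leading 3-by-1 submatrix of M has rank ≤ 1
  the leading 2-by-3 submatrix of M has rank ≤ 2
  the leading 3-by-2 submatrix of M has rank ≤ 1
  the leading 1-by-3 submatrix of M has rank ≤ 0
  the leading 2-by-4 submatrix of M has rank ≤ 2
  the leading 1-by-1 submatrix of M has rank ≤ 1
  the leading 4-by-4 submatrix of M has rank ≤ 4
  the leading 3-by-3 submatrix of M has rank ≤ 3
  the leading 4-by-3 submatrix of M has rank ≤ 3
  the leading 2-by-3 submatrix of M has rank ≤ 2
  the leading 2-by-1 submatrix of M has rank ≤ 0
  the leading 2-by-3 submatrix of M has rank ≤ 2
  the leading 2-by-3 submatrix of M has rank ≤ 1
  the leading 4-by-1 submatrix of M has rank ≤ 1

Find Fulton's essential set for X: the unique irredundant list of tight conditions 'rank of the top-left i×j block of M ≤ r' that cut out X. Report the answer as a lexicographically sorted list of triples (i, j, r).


Rank table r_w(4×4) implied by the 17 constraints:

  row 1: 0, 0, 0, 1
  row 2: 0, 0, 1, 2
  row 3: 1, 1, 2, 3
  row 4: 1, 2, 3, 4

the unique w with this rank table is (4, 3, 1, 2).

2 SE-corners of the 5-cell Rothe diagram give Ess(w):

[(1, 3, 0), (2, 2, 0)]


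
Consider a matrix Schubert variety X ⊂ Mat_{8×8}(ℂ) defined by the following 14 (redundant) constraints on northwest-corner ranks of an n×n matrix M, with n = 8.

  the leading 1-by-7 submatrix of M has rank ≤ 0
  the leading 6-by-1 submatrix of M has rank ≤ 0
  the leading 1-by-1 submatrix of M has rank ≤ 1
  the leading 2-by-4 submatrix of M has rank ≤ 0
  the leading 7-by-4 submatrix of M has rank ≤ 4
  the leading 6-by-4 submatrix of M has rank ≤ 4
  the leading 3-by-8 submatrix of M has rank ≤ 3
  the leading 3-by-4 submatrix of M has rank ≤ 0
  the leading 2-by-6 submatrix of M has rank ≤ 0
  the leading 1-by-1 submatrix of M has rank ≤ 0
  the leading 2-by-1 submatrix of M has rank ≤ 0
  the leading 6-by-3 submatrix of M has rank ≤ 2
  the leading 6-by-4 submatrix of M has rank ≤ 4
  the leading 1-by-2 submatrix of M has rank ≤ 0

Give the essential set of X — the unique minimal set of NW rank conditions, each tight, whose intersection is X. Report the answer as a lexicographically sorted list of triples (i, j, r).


Propagating the 14 rank bounds to every northwest block:

  row 1: 0 | 0 | 0 | 0 | 0 | 0 | 0 | 1
  row 2: 0 | 0 | 0 | 0 | 0 | 0 | 1 | 2
  row 3: 0 | 0 | 0 | 0 | 1 | 1 | 2 | 3
  row 4: 0 | 1 | 1 | 1 | 2 | 2 | 3 | 4
  row 5: 0 | 1 | 2 | 2 | 3 | 3 | 4 | 5
  row 6: 0 | 1 | 2 | 3 | 4 | 4 | 5 | 6
  row 7: 1 | 2 | 3 | 4 | 5 | 5 | 6 | 7
  row 8: 1 | 2 | 3 | 4 | 5 | 6 | 7 | 8

the unique w with this rank table is (8, 7, 5, 2, 3, 4, 1, 6).

4 SE-corners of the 20-cell Rothe diagram give Ess(w):

[(1, 7, 0), (2, 6, 0), (3, 4, 0), (6, 1, 0)]


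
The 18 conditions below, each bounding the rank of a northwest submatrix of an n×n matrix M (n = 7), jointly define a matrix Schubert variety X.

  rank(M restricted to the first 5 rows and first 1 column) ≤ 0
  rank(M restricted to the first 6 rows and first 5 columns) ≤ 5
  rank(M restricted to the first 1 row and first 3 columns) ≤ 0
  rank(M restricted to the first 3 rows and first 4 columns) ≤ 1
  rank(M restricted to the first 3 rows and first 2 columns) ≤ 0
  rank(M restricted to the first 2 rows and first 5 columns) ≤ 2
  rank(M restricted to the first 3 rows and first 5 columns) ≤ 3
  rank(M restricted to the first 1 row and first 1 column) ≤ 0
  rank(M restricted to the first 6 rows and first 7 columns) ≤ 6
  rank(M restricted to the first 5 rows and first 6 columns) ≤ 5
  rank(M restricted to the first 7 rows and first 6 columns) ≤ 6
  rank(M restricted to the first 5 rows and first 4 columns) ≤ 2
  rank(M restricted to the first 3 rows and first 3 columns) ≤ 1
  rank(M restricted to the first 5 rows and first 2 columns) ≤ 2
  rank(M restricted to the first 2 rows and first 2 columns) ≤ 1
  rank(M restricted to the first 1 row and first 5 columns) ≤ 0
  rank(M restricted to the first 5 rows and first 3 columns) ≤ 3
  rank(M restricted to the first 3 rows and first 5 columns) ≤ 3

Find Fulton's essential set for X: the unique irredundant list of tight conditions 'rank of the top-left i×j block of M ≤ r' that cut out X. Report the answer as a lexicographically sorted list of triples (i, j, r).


The tightest implied rank at each (i,j), from the 18 conditions:

  0, 0, 0, 0, 0, 1, 1
  0, 0, 1, 1, 1, 2, 2
  0, 0, 1, 1, 2, 3, 3
  0, 1, 2, 2, 3, 4, 4
  0, 1, 2, 2, 3, 4, 5
  1, 2, 3, 3, 4, 5, 6
  1, 2, 3, 4, 5, 6, 7

so w = (6, 3, 5, 2, 7, 1, 4).

Rothe diagram D(w) (13 cells), 5 SE-corners (essential conditions):

[(1, 5, 0), (3, 2, 0), (3, 4, 1), (5, 1, 0), (5, 4, 2)]


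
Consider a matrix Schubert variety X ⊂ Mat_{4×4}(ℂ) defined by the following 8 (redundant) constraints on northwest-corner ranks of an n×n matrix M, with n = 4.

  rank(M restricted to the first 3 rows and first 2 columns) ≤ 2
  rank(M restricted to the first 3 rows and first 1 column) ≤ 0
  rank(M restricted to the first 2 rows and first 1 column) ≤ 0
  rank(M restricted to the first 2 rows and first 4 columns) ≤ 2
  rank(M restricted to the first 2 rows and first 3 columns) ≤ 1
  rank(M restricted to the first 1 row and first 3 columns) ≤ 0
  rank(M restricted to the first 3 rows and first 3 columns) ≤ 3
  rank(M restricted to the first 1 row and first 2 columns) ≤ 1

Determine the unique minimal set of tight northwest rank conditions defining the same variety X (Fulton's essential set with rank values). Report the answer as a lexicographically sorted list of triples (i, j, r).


Reconstructing r_w from the 8 given conditions:

  i=1: 0 | 0 | 0 | 1
  i=2: 0 | 1 | 1 | 2
  i=3: 0 | 1 | 2 | 3
  i=4: 1 | 2 | 3 | 4

second differences of R give the permutation w = (4, 2, 3, 1).

|D(w)|=5, |Ess(w)|=2:

[(1, 3, 0), (3, 1, 0)]


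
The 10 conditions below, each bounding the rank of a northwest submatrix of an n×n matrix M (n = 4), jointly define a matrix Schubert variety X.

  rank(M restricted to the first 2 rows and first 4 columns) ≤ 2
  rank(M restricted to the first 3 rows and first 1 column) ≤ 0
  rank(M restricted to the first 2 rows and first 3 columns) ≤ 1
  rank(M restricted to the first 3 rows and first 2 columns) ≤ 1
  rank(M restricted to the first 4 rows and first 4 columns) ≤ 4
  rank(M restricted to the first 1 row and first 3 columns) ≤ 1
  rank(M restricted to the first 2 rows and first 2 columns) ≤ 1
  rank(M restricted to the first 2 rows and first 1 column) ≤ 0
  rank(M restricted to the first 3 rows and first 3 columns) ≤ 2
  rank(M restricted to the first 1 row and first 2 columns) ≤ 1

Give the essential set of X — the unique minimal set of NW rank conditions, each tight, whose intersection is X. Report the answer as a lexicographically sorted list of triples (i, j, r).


Reconstructing r_w from the 10 given conditions:

  0, 1, 1, 1
  0, 1, 1, 2
  0, 1, 2, 3
  1, 2, 3, 4

so w = (2, 4, 3, 1).

D(w) has 4 cells with 2 SE-corners; essential set:

[(2, 3, 1), (3, 1, 0)]


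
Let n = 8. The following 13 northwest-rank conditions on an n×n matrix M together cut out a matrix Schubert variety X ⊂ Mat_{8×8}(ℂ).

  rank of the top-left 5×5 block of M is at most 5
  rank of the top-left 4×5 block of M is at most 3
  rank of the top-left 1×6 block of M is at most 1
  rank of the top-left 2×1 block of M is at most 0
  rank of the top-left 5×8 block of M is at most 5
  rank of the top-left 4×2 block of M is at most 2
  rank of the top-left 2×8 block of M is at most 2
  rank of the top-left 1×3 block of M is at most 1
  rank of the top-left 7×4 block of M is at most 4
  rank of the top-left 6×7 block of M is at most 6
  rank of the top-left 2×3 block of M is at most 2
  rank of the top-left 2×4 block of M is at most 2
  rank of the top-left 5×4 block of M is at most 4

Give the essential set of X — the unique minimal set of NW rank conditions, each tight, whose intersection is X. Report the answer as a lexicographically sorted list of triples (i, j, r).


The tightest implied rank at each (i,j), from the 13 conditions:

  0 1 1 1 1 1 1 1
  0 1 2 2 2 2 2 2
  1 2 3 3 3 3 3 3
  1 2 3 3 3 4 4 4
  1 2 3 4 4 5 5 5
  1 2 3 4 5 6 6 6
  1 2 3 4 5 6 7 7
  1 2 3 4 5 6 7 8

hence w(1..8) = (2, 3, 1, 6, 4, 5, 7, 8).

D(w) has 4 cells with 2 SE-corners; essential set:

[(2, 1, 0), (4, 5, 3)]


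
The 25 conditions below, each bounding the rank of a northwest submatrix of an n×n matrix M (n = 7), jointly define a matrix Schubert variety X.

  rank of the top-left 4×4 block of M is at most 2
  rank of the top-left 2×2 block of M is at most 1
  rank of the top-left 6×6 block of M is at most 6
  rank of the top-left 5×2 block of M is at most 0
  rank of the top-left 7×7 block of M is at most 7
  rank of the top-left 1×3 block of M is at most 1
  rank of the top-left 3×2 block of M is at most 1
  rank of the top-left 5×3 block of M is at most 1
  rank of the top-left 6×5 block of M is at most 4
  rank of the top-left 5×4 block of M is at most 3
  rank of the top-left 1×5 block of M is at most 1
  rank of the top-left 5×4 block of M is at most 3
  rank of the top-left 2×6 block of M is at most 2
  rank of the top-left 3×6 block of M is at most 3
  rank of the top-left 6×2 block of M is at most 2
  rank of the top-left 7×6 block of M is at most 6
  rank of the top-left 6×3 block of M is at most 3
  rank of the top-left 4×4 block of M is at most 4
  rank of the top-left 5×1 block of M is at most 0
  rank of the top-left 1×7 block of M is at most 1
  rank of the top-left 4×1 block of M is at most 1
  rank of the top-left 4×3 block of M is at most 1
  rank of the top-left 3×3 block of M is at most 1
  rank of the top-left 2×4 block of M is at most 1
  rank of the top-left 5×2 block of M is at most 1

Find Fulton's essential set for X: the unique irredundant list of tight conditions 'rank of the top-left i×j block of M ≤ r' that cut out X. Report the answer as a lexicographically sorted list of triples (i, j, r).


Reconstructing r_w from the 25 given conditions:

  row 1: 0  0  1  1  1  1  1
  row 2: 0  0  1  1  2  2  2
  row 3: 0  0  1  2  3  3  3
  row 4: 0  0  1  2  3  4  4
  row 5: 0  0  1  2  3  4  5
  row 6: 1  1  2  3  4  5  6
  row 7: 1  2  3  4  5  6  7

reading off 1-entries of Δ²R: w = (3, 5, 4, 6, 7, 1, 2).

Rothe diagram D(w) (11 cells), 2 SE-corners (essential conditions):

[(2, 4, 1), (5, 2, 0)]


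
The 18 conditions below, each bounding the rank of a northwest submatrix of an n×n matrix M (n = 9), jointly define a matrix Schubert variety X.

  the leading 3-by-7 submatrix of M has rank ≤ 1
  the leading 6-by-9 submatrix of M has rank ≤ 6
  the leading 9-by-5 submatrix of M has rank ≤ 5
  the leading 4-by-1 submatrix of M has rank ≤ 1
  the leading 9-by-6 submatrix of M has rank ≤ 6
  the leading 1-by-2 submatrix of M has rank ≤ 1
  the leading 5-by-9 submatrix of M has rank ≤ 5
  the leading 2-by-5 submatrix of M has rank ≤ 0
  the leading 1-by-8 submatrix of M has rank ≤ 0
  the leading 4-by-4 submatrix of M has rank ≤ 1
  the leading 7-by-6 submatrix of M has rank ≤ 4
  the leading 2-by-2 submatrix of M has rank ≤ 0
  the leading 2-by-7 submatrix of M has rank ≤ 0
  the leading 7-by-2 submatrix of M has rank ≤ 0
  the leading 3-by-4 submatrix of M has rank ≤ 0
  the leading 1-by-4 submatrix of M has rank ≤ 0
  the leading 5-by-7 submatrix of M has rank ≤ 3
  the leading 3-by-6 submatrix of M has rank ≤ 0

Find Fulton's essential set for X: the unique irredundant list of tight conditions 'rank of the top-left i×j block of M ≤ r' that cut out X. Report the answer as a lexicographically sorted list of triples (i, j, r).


Rank table r_w(9×9) implied by the 18 constraints:

  R[1]: 0  0  0  0  0  0  0  0  1
  R[2]: 0  0  0  0  0  0  0  1  2
  R[3]: 0  0  0  0  0  0  1  2  3
  R[4]: 0  0  1  1  1  1  2  3  4
  R[5]: 0  0  1  2  2  2  3  4  5
  R[6]: 0  0  1  2  3  3  4  5  6
  R[7]: 0  0  1  2  3  4  5  6  7
  R[8]: 1  1  2  3  4  5  6  7  8
  R[9]: 1  2  3  4  5  6  7  8  9

second differences of R give the permutation w = (9, 8, 7, 3, 4, 5, 6, 1, 2).

|D(w)|=29, |Ess(w)|=4:

[(1, 8, 0), (2, 7, 0), (3, 6, 0), (7, 2, 0)]


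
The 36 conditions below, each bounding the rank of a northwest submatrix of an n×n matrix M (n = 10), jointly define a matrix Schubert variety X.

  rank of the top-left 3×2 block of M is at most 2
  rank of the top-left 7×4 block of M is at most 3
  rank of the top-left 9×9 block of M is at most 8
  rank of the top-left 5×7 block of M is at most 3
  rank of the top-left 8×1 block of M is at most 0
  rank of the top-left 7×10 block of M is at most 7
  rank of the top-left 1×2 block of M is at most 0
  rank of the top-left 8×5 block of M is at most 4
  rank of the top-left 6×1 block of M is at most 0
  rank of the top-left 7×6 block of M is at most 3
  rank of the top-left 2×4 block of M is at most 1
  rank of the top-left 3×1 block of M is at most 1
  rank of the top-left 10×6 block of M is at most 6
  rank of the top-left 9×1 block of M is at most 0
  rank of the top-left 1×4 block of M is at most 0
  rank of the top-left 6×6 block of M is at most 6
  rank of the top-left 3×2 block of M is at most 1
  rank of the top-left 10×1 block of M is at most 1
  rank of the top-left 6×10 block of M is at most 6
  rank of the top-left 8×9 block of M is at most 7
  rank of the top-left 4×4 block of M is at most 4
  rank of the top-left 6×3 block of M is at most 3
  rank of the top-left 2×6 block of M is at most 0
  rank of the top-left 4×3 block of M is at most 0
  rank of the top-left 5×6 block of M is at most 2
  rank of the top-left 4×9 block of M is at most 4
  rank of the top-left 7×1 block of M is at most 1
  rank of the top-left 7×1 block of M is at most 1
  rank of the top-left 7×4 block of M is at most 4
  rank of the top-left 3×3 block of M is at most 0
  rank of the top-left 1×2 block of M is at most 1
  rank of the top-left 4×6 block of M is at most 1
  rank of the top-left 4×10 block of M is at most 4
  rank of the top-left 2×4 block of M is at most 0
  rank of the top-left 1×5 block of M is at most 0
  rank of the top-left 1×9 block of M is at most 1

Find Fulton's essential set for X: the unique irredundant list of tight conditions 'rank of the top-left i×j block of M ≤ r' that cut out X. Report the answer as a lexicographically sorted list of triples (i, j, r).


Rank table r_w(10×10) implied by the 36 constraints:

  0, 0, 0, 0, 0, 0, 1, 1, 1, 1
  0, 0, 0, 0, 0, 0, 1, 2, 2, 2
  0, 0, 0, 1, 1, 1, 2, 3, 3, 3
  0, 0, 0, 1, 1, 1, 2, 3, 4, 4
  0, 1, 1, 2, 2, 2, 3, 4, 5, 5
  0, 1, 2, 3, 3, 3, 4, 5, 6, 6
  0, 1, 2, 3, 3, 3, 4, 5, 6, 7
  0, 1, 2, 3, 4, 4, 5, 6, 7, 8
  0, 1, 2, 3, 4, 5, 6, 7, 8, 9
  1, 2, 3, 4, 5, 6, 7, 8, 9, 10

so w = (7, 8, 4, 9, 2, 3, 10, 5, 6, 1).

D(w) has 27 cells with 5 SE-corners; essential set:

[(2, 6, 0), (4, 3, 0), (4, 6, 1), (7, 6, 3), (9, 1, 0)]


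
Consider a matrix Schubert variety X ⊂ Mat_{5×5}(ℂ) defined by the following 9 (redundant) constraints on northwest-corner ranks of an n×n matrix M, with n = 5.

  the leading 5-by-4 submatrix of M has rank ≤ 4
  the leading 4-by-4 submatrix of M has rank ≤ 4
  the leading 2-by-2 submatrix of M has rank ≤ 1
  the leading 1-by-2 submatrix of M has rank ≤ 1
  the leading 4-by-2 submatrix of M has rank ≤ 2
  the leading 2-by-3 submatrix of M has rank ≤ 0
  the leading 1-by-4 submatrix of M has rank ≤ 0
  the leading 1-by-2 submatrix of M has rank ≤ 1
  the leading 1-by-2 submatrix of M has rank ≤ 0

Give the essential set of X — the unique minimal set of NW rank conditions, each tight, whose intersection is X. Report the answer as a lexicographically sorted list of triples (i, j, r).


Rank table r_w(5×5) implied by the 9 constraints:

  i=1: 0 0 0 0 1
  i=2: 0 0 0 1 2
  i=3: 1 1 1 2 3
  i=4: 1 2 2 3 4
  i=5: 1 2 3 4 5

hence w(1..5) = (5, 4, 1, 2, 3).

|D(w)|=7, |Ess(w)|=2:

[(1, 4, 0), (2, 3, 0)]


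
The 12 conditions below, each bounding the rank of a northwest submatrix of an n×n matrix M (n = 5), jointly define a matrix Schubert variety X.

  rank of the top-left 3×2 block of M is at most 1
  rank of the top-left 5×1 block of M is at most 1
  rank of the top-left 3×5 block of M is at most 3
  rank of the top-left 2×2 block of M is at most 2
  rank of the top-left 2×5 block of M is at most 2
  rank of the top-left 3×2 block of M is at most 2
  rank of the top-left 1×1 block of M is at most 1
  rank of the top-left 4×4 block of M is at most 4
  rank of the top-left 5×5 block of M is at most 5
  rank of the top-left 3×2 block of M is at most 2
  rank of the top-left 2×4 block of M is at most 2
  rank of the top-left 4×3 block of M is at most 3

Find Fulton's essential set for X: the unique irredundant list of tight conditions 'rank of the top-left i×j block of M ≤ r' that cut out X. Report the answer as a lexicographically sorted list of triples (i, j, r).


Recovering R(i,j) via the rank-extension bound from the 12 conditions:

  1 | 1 | 1 | 1 | 1
  1 | 1 | 2 | 2 | 2
  1 | 1 | 2 | 3 | 3
  1 | 2 | 3 | 4 | 4
  1 | 2 | 3 | 4 | 5

reading off 1-entries of Δ²R: w = (1, 3, 4, 2, 5).

Fulton essential set (1 of the 2 Rothe cells):

[(3, 2, 1)]


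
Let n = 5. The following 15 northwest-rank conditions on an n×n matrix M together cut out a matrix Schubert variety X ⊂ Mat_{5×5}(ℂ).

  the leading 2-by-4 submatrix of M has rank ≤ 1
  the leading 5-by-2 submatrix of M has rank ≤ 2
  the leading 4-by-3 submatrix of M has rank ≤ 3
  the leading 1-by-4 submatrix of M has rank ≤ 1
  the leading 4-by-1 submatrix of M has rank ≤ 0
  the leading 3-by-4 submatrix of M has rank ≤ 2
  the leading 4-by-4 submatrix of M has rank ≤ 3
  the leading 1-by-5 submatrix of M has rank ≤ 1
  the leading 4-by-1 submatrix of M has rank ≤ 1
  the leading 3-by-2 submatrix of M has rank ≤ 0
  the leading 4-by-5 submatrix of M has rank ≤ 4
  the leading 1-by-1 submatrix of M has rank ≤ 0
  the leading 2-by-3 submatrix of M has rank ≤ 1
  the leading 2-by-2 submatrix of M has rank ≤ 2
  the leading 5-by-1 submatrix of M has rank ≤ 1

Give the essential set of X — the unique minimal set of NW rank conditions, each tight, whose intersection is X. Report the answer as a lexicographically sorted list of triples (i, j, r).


The tightest implied rank at each (i,j), from the 15 conditions:

  i=1: 0 0 1 1 1
  i=2: 0 0 1 1 2
  i=3: 0 0 1 2 3
  i=4: 0 1 2 3 4
  i=5: 1 2 3 4 5

reading off 1-entries of Δ²R: w = (3, 5, 4, 2, 1).

Fulton essential set (3 of the 8 Rothe cells):

[(2, 4, 1), (3, 2, 0), (4, 1, 0)]


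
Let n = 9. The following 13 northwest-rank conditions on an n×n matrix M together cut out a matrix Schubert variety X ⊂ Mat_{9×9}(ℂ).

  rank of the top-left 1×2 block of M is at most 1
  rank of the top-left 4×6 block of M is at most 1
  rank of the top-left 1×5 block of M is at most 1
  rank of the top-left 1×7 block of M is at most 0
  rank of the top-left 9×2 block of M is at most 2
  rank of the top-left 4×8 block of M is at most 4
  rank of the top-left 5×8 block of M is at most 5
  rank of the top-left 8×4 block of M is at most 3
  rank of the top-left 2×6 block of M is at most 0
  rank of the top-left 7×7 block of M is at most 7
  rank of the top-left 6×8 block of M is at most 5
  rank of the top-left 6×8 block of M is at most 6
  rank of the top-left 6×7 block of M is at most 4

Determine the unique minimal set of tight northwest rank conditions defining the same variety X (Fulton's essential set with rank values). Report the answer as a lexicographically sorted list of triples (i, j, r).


Recovering R(i,j) via the rank-extension bound from the 13 conditions:

  i=1: 0  0  0  0  0  0  0  1  1
  i=2: 0  0  0  0  0  0  1  2  2
  i=3: 1  1  1  1  1  1  2  3  3
  i=4: 1  1  1  1  1  1  2  3  4
  i=5: 1  2  2  2  2  2  3  4  5
  i=6: 1  2  3  3  3  3  4  5  6
  i=7: 1  2  3  3  4  4  5  6  7
  i=8: 1  2  3  3  4  5  6  7  8
  i=9: 1  2  3  4  5  6  7  8  9

giving w = (8, 7, 1, 9, 2, 3, 5, 6, 4) via Δ²R.

D(w) has 20 cells with 4 SE-corners; essential set:

[(1, 7, 0), (2, 6, 0), (4, 6, 1), (8, 4, 3)]


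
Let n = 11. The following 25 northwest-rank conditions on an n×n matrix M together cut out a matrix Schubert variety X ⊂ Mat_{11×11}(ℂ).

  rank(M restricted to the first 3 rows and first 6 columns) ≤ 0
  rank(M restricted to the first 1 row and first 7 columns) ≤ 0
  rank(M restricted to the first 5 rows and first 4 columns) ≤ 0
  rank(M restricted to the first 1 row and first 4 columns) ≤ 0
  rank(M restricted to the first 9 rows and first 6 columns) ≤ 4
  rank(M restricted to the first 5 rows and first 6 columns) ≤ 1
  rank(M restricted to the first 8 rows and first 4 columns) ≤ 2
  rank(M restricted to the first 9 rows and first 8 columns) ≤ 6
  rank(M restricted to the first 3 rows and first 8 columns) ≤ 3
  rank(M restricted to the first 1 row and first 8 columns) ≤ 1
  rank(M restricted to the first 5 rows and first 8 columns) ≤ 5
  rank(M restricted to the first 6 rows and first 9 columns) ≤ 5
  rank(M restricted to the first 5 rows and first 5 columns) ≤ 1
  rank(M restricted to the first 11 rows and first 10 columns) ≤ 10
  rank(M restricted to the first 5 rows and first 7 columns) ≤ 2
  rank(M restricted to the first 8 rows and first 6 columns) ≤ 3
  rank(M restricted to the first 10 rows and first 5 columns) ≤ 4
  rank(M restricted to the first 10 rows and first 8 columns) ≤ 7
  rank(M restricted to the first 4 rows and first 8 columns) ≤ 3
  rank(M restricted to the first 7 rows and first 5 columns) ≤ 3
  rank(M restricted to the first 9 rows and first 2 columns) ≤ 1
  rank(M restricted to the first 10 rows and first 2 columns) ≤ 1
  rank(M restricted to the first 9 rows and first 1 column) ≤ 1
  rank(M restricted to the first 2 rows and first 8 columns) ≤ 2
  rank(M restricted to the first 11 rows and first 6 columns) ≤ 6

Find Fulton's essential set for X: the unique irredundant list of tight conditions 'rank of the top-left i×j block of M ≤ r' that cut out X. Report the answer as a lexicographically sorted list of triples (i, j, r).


Recovering R(i,j) via the rank-extension bound from the 25 conditions:

  row 1: 0 | 0 | 0 | 0 | 0 | 0 | 0 | 1 | 1 | 1 | 1
  row 2: 0 | 0 | 0 | 0 | 0 | 0 | 1 | 2 | 2 | 2 | 2
  row 3: 0 | 0 | 0 | 0 | 0 | 0 | 1 | 2 | 3 | 3 | 3
  row 4: 0 | 0 | 0 | 0 | 1 | 1 | 2 | 3 | 4 | 4 | 4
  row 5: 0 | 0 | 0 | 0 | 1 | 1 | 2 | 3 | 4 | 5 | 5
  row 6: 1 | 1 | 1 | 1 | 2 | 2 | 3 | 4 | 5 | 6 | 6
  row 7: 1 | 1 | 2 | 2 | 3 | 3 | 4 | 5 | 6 | 7 | 7
  row 8: 1 | 1 | 2 | 2 | 3 | 3 | 4 | 5 | 6 | 7 | 8
  row 9: 1 | 1 | 2 | 3 | 4 | 4 | 5 | 6 | 7 | 8 | 9
  row 10: 1 | 1 | 2 | 3 | 4 | 5 | 6 | 7 | 8 | 9 | 10
  row 11: 1 | 2 | 3 | 4 | 5 | 6 | 7 | 8 | 9 | 10 | 11

reading off 1-entries of Δ²R: w = (8, 7, 9, 5, 10, 1, 3, 11, 4, 6, 2).

ℓ(w)=34; the 7 essential cells (i,j,r):

[(1, 7, 0), (3, 6, 0), (5, 4, 0), (5, 6, 1), (8, 4, 2), (8, 6, 3), (10, 2, 1)]


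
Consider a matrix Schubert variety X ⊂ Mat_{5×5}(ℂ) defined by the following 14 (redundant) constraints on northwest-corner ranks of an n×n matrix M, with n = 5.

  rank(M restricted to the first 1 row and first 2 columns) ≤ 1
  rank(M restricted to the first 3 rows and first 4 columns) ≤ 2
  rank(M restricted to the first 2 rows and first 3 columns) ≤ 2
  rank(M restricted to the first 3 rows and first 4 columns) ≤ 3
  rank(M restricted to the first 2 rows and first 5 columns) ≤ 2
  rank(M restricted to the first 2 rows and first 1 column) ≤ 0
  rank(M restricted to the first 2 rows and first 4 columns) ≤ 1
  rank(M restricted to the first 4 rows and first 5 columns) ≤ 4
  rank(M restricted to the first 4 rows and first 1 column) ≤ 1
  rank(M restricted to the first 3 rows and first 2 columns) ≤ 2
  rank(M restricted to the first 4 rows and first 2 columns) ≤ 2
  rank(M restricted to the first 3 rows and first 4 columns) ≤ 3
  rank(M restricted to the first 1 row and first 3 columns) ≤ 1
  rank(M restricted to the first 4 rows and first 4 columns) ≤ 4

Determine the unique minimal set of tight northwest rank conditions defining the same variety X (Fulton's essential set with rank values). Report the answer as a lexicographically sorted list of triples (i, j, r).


Computing R[i][j] = min implied NW-rank bound (n=5, 14 conditions):

  row 1: 0  1  1  1  1
  row 2: 0  1  1  1  2
  row 3: 1  2  2  2  3
  row 4: 1  2  3  3  4
  row 5: 1  2  3  4  5

hence w(1..5) = (2, 5, 1, 3, 4).

Rothe diagram D(w) (4 cells), 2 SE-corners (essential conditions):

[(2, 1, 0), (2, 4, 1)]


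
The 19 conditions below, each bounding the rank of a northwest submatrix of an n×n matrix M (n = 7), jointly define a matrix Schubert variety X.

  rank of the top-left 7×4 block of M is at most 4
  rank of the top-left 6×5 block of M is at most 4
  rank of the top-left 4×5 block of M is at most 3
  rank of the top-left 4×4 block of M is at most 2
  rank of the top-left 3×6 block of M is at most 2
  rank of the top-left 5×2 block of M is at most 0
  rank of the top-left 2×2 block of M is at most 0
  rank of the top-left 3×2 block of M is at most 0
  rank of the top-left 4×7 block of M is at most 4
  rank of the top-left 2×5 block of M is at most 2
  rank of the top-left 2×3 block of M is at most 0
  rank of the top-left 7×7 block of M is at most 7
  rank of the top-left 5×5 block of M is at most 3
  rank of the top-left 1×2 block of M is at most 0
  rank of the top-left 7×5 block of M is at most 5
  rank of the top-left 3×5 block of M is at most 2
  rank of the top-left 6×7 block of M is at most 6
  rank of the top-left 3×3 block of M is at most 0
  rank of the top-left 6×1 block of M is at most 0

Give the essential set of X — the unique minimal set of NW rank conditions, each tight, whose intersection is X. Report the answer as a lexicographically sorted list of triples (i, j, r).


Recovering R(i,j) via the rank-extension bound from the 19 conditions:

  0, 0, 0, 1, 1, 1, 1
  0, 0, 0, 1, 2, 2, 2
  0, 0, 0, 1, 2, 2, 3
  0, 0, 1, 2, 3, 3, 4
  0, 0, 1, 2, 3, 4, 5
  0, 1, 2, 3, 4, 5, 6
  1, 2, 3, 4, 5, 6, 7

so w = (4, 5, 7, 3, 6, 2, 1).

|D(w)|=15, |Ess(w)|=4:

[(3, 3, 0), (3, 6, 2), (5, 2, 0), (6, 1, 0)]


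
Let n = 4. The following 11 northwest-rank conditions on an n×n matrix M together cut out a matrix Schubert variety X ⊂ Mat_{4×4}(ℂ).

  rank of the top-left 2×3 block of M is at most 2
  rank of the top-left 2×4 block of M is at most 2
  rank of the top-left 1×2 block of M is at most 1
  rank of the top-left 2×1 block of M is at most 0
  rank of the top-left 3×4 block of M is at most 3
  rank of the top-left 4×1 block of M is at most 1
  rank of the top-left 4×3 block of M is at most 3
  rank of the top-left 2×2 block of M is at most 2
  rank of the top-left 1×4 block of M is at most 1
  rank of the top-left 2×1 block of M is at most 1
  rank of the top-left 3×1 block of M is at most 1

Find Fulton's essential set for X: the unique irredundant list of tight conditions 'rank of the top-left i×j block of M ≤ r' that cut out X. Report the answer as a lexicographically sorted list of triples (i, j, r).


Propagating the 11 rank bounds to every northwest block:

  R[1]: 0 1 1 1
  R[2]: 0 1 2 2
  R[3]: 1 2 3 3
  R[4]: 1 2 3 4

so w = (2, 3, 1, 4).

|D(w)|=2, |Ess(w)|=1:

[(2, 1, 0)]


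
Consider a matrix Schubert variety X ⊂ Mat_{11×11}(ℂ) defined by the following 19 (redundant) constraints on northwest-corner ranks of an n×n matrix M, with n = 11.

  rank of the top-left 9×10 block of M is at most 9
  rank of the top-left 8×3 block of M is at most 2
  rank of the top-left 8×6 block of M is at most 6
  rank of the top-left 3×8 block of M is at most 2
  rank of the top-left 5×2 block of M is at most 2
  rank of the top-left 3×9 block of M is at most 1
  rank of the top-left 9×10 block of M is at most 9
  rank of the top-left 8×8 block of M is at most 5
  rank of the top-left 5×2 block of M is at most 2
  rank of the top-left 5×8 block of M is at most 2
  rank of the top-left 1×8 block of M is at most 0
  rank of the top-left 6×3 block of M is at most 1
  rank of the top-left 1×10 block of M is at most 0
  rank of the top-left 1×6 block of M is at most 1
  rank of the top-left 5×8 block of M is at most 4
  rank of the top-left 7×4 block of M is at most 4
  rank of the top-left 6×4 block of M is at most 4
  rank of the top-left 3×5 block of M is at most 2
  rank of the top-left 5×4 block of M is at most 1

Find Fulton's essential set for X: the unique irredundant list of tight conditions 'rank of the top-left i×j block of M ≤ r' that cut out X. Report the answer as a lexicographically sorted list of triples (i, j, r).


Recovering R(i,j) via the rank-extension bound from the 19 conditions:

  row 1: 0 0 0 0 0 0 0 0 0 0 1
  row 2: 1 1 1 1 1 1 1 1 1 1 2
  row 3: 1 1 1 1 1 1 1 1 1 2 3
  row 4: 1 1 1 1 2 2 2 2 2 3 4
  row 5: 1 1 1 1 2 2 2 2 3 4 5
  row 6: 1 1 1 2 3 3 3 3 4 5 6
  row 7: 1 2 2 3 4 4 4 4 5 6 7
  row 8: 1 2 2 3 4 5 5 5 6 7 8
  row 9: 1 2 3 4 5 6 6 6 7 8 9
  row 10: 1 2 3 4 5 6 7 7 8 9 10
  row 11: 1 2 3 4 5 6 7 8 9 10 11

second differences of R give the permutation w = (11, 1, 10, 5, 9, 4, 2, 6, 3, 7, 8).

|D(w)|=30, |Ess(w)|=6:

[(1, 10, 0), (3, 9, 1), (5, 4, 1), (5, 8, 2), (6, 3, 1), (8, 3, 2)]


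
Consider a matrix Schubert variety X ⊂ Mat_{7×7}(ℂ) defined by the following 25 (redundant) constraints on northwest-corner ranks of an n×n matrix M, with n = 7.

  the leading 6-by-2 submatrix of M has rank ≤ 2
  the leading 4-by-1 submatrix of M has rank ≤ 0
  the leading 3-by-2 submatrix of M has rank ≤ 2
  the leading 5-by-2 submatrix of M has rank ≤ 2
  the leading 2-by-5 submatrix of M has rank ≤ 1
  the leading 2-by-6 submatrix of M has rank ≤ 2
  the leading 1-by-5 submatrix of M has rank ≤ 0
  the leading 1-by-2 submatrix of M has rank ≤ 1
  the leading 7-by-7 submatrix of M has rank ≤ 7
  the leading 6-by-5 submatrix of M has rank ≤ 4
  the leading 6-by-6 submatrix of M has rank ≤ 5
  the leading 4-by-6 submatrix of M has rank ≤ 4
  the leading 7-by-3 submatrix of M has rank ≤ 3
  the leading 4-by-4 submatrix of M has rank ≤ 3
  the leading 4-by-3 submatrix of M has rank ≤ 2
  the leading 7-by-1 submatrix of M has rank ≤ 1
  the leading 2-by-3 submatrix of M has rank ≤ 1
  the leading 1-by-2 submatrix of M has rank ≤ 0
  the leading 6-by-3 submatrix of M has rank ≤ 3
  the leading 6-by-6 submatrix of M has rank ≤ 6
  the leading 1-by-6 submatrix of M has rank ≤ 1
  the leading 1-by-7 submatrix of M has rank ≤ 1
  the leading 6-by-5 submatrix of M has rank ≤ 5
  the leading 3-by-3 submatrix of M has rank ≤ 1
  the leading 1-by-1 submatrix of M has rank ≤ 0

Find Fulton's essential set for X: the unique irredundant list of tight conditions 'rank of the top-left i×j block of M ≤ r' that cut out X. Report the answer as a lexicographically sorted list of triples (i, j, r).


Reconstructing r_w from the 25 given conditions:

  i=1: 0 | 0 | 0 | 0 | 0 | 1 | 1
  i=2: 0 | 1 | 1 | 1 | 1 | 2 | 2
  i=3: 0 | 1 | 1 | 2 | 2 | 3 | 3
  i=4: 0 | 1 | 2 | 3 | 3 | 4 | 4
  i=5: 1 | 2 | 3 | 4 | 4 | 5 | 5
  i=6: 1 | 2 | 3 | 4 | 4 | 5 | 6
  i=7: 1 | 2 | 3 | 4 | 5 | 6 | 7

hence w(1..7) = (6, 2, 4, 3, 1, 7, 5).

4 SE-corners of the 10-cell Rothe diagram give Ess(w):

[(1, 5, 0), (3, 3, 1), (4, 1, 0), (6, 5, 4)]


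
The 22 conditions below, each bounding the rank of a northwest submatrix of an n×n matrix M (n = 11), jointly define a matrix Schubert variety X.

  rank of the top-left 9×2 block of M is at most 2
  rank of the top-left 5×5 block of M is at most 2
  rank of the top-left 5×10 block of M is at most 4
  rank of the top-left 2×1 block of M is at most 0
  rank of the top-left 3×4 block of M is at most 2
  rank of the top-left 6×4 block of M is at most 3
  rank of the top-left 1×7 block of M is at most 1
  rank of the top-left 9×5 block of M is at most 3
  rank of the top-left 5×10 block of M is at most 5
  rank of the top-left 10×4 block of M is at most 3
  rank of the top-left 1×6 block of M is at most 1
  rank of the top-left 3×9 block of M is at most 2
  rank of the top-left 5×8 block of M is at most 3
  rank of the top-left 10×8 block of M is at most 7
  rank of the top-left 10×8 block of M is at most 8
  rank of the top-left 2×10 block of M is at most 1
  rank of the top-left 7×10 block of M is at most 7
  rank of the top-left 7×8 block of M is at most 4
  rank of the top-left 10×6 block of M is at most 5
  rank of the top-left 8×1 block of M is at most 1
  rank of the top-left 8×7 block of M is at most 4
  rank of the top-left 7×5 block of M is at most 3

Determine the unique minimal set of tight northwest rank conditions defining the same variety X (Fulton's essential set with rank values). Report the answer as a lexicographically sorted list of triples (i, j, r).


Reconstructing r_w from the 22 given conditions:

  R[1]: 0, 1, 1, 1, 1, 1, 1, 1, 1, 1, 1
  R[2]: 0, 1, 1, 1, 1, 1, 1, 1, 1, 1, 2
  R[3]: 1, 2, 2, 2, 2, 2, 2, 2, 2, 2, 3
  R[4]: 1, 2, 2, 2, 2, 3, 3, 3, 3, 3, 4
  R[5]: 1, 2, 2, 2, 2, 3, 3, 3, 4, 4, 5
  R[6]: 1, 2, 3, 3, 3, 4, 4, 4, 5, 5, 6
  R[7]: 1, 2, 3, 3, 3, 4, 4, 4, 5, 6, 7
  R[8]: 1, 2, 3, 3, 3, 4, 4, 5, 6, 7, 8
  R[9]: 1, 2, 3, 3, 3, 4, 5, 6, 7, 8, 9
  R[10]: 1, 2, 3, 3, 4, 5, 6, 7, 8, 9, 10
  R[11]: 1, 2, 3, 4, 5, 6, 7, 8, 9, 10, 11

the unique w with this rank table is (2, 11, 1, 6, 9, 3, 10, 8, 7, 5, 4).

ℓ(w)=28; the 8 essential cells (i,j,r):

[(2, 1, 0), (2, 10, 1), (5, 5, 2), (5, 8, 3), (7, 8, 4), (8, 7, 4), (9, 5, 3), (10, 4, 3)]


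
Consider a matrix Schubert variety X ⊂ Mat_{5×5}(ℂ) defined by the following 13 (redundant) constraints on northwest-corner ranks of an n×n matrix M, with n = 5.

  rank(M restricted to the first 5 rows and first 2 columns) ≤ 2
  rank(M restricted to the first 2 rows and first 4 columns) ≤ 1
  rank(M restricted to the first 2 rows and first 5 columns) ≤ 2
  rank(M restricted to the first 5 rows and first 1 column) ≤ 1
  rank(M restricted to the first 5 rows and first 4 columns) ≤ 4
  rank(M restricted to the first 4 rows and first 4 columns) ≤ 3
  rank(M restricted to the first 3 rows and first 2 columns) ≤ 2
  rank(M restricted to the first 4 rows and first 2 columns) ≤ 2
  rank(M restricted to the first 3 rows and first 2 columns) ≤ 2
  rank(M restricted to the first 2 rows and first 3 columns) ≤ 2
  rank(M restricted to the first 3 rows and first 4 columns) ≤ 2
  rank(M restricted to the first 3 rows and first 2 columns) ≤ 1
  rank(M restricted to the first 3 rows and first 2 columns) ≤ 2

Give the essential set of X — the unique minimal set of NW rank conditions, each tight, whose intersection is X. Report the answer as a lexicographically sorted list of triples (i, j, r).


Computing R[i][j] = min implied NW-rank bound (n=5, 13 conditions):

  1 1 1 1 1
  1 1 1 1 2
  1 1 2 2 3
  1 2 3 3 4
  1 2 3 4 5

the unique w with this rank table is (1, 5, 3, 2, 4).

Fulton essential set (2 of the 4 Rothe cells):

[(2, 4, 1), (3, 2, 1)]


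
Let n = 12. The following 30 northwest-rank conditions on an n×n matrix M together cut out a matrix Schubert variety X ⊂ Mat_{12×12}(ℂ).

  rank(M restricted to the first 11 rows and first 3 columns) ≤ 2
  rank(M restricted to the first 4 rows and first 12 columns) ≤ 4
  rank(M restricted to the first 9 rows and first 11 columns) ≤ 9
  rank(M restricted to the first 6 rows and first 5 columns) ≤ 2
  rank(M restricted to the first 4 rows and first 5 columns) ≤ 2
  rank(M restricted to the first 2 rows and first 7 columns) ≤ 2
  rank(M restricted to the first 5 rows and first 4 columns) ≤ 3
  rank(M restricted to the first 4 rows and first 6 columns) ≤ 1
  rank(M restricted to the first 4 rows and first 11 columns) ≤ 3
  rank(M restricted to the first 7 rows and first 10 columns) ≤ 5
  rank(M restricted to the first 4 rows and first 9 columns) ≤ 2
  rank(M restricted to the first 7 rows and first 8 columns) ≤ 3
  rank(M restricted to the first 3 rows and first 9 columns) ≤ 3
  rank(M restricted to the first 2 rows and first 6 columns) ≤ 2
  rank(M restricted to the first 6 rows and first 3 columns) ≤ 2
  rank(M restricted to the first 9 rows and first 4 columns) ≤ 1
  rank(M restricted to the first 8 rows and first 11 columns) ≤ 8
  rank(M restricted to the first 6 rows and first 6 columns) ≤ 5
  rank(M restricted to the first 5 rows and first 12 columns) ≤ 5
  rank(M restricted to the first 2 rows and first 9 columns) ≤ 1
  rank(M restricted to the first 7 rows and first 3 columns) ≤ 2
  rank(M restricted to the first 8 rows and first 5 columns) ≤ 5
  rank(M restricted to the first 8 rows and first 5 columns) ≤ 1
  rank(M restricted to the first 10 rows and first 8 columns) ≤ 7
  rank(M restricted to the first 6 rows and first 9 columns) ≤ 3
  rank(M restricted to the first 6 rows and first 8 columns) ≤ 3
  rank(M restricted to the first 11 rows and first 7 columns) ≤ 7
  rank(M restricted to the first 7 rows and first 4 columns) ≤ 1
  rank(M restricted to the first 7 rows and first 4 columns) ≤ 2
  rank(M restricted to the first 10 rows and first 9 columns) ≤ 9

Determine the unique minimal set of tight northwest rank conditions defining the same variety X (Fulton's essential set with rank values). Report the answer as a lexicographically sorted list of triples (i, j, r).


Propagating the 30 rank bounds to every northwest block:

  row 1: 1, 1, 1, 1, 1, 1, 1, 1, 1, 1, 1, 1
  row 2: 1, 1, 1, 1, 1, 1, 1, 1, 1, 2, 2, 2
  row 3: 1, 1, 1, 1, 1, 1, 2, 2, 2, 3, 3, 3
  row 4: 1, 1, 1, 1, 1, 1, 2, 2, 2, 3, 3, 4
  row 5: 1, 1, 1, 1, 1, 2, 3, 3, 3, 4, 4, 5
  row 6: 1, 1, 1, 1, 1, 2, 3, 3, 3, 4, 5, 6
  row 7: 1, 1, 1, 1, 1, 2, 3, 3, 4, 5, 6, 7
  row 8: 1, 1, 1, 1, 1, 2, 3, 4, 5, 6, 7, 8
  row 9: 1, 1, 1, 1, 2, 3, 4, 5, 6, 7, 8, 9
  row 10: 1, 2, 2, 2, 3, 4, 5, 6, 7, 8, 9, 10
  row 11: 1, 2, 2, 3, 4, 5, 6, 7, 8, 9, 10, 11
  row 12: 1, 2, 3, 4, 5, 6, 7, 8, 9, 10, 11, 12

reading off 1-entries of Δ²R: w = (1, 10, 7, 12, 6, 11, 9, 8, 5, 2, 4, 3).

|D(w)|=44, |Ess(w)|=9:

[(2, 9, 1), (4, 6, 1), (4, 9, 2), (4, 11, 3), (6, 9, 3), (7, 8, 3), (8, 5, 1), (9, 4, 1), (11, 3, 2)]


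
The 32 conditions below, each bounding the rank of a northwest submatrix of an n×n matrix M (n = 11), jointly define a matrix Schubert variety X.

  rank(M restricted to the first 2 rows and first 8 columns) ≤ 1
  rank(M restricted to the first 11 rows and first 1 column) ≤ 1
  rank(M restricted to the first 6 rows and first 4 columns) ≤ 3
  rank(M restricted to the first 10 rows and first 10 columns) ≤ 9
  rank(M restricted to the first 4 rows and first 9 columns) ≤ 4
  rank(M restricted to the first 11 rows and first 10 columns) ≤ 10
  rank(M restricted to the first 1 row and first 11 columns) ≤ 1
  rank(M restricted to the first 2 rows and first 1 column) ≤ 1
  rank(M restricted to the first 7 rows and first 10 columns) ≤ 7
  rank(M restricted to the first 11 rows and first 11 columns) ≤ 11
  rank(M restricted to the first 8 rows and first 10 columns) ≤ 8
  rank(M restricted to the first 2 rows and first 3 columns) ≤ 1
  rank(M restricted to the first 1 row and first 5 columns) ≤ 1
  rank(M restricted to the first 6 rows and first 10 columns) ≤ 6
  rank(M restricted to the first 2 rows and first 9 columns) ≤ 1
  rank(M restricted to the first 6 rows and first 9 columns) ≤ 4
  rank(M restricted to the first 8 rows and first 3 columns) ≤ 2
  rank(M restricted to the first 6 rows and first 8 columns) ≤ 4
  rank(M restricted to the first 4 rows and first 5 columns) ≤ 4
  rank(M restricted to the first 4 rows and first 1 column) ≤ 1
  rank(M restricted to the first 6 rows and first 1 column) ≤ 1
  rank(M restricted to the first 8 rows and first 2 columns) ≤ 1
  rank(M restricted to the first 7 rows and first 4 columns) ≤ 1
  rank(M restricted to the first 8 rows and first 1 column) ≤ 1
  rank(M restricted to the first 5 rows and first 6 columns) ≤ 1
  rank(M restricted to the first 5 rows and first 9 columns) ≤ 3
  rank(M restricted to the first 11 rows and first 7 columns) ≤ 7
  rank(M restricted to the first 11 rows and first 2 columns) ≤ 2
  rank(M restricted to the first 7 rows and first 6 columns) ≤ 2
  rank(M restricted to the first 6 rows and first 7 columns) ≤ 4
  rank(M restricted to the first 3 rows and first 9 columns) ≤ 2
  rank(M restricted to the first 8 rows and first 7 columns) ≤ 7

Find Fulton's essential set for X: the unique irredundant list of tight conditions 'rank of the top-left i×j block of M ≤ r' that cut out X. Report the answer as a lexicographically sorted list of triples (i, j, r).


Recovering R(i,j) via the rank-extension bound from the 32 conditions:

  i=1: 1  1  1  1  1  1  1  1  1  1  1
  i=2: 1  1  1  1  1  1  1  1  1  2  2
  i=3: 1  1  1  1  1  1  2  2  2  3  3
  i=4: 1  1  1  1  1  1  2  3  3  4  4
  i=5: 1  1  1  1  1  1  2  3  3  4  5
  i=6: 1  1  1  1  2  2  3  4  4  5  6
  i=7: 1  1  1  1  2  2  3  4  5  6  7
  i=8: 1  1  2  2  3  3  4  5  6  7  8
  i=9: 1  2  3  3  4  4  5  6  7  8  9
  i=10: 1  2  3  4  5  5  6  7  8  9  10
  i=11: 1  2  3  4  5  6  7  8  9  10  11

so w = (1, 10, 7, 8, 11, 5, 9, 3, 2, 4, 6).

|D(w)|=32, |Ess(w)|=6:

[(2, 9, 1), (5, 6, 1), (5, 9, 3), (7, 4, 1), (7, 6, 2), (8, 2, 1)]
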